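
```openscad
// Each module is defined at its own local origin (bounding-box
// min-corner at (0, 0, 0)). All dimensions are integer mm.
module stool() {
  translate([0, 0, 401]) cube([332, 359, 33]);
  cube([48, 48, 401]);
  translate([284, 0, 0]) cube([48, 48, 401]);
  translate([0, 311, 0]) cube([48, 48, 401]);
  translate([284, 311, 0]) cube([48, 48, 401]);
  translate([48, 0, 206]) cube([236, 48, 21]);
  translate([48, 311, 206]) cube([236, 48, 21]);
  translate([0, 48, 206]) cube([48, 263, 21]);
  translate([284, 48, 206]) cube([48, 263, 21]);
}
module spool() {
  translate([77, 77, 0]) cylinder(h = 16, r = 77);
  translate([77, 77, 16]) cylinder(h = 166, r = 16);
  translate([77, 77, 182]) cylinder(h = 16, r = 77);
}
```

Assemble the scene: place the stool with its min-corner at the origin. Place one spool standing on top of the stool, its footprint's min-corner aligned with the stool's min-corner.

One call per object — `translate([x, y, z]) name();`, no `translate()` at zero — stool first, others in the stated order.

stool();
translate([0, 0, 434]) spool();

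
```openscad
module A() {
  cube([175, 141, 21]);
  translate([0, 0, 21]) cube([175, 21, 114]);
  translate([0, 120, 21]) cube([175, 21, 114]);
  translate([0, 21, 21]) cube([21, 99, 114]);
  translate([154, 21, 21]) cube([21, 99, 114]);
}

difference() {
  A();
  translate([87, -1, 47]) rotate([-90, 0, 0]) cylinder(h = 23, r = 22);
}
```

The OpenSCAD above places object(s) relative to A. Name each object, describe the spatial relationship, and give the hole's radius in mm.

The subtracted cylinder has r = 22 mm.

A is an open box. The open box has a circular hole through its front wall. The hole's radius is 22 mm.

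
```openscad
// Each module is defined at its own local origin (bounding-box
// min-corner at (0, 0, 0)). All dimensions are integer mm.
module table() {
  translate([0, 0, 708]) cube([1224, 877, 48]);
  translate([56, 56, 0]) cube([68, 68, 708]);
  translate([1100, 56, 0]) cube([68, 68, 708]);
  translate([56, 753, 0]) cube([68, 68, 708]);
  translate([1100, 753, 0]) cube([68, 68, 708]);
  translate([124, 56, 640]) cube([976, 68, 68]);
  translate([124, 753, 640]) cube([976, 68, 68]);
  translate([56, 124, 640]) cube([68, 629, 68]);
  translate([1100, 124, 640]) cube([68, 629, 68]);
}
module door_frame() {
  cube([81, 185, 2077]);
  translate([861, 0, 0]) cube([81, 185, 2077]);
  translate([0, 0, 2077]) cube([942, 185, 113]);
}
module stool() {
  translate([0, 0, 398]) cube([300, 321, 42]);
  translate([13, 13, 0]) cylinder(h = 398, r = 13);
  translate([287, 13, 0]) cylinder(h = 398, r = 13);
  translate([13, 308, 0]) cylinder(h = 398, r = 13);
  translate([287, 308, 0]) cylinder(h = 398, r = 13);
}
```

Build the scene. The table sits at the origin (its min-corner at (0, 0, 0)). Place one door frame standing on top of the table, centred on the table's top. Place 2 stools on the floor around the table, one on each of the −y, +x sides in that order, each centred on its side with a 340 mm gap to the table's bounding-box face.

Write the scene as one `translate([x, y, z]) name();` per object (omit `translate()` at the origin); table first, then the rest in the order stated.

table();
translate([141, 346, 756]) door_frame();
translate([462, -661, 0]) stool();
translate([1564, 278, 0]) stool();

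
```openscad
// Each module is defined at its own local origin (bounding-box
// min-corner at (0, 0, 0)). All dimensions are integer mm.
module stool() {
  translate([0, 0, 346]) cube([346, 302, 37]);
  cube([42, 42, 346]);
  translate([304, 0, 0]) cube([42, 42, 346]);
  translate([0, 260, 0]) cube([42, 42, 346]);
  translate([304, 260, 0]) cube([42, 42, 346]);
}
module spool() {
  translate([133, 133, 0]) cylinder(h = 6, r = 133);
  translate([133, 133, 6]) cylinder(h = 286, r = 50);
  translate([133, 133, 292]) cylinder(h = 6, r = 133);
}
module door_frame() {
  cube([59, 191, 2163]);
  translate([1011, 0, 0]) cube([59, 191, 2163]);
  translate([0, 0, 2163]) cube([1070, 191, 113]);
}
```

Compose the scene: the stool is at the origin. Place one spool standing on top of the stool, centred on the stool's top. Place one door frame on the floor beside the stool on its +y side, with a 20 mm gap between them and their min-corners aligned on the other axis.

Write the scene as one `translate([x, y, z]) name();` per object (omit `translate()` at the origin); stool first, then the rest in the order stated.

stool();
translate([40, 18, 383]) spool();
translate([0, 322, 0]) door_frame();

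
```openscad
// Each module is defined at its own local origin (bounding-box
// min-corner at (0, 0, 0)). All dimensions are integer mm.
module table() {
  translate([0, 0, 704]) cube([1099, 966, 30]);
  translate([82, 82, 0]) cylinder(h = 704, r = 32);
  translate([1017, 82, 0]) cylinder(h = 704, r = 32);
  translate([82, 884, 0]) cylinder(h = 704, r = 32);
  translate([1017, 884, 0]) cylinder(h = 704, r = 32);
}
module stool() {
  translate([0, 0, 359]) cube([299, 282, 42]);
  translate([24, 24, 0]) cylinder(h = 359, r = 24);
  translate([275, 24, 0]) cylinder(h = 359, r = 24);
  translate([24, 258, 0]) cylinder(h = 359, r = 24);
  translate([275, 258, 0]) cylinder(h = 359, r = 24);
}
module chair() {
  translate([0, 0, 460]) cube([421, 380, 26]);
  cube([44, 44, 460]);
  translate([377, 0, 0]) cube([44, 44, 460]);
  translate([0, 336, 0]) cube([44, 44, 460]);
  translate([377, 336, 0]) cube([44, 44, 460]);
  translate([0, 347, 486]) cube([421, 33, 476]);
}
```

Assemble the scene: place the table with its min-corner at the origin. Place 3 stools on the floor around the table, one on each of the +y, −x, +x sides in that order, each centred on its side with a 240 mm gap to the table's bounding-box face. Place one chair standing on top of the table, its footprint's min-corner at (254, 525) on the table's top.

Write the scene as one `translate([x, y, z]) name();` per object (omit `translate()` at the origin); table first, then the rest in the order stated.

table();
translate([400, 1206, 0]) stool();
translate([-539, 342, 0]) stool();
translate([1339, 342, 0]) stool();
translate([254, 525, 734]) chair();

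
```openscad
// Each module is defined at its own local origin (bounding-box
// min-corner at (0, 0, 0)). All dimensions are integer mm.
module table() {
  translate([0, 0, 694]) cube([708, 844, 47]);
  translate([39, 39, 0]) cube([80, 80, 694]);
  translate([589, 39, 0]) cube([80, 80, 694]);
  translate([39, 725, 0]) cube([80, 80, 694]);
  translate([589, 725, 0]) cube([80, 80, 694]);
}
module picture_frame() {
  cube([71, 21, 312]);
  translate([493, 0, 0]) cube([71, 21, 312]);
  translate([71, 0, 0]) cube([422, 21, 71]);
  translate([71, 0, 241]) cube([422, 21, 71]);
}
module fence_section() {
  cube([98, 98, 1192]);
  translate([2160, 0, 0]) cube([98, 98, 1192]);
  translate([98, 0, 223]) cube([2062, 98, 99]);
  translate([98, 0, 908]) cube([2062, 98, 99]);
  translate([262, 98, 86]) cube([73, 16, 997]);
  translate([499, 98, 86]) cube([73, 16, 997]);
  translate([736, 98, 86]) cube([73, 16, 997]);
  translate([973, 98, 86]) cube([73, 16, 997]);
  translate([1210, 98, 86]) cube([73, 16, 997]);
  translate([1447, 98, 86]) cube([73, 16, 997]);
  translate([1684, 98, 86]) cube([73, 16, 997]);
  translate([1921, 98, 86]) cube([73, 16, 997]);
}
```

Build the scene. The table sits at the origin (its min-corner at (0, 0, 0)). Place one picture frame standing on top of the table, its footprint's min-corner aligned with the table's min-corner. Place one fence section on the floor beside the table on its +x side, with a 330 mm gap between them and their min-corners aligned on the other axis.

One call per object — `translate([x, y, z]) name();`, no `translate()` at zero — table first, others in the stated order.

table();
translate([0, 0, 741]) picture_frame();
translate([1038, 0, 0]) fence_section();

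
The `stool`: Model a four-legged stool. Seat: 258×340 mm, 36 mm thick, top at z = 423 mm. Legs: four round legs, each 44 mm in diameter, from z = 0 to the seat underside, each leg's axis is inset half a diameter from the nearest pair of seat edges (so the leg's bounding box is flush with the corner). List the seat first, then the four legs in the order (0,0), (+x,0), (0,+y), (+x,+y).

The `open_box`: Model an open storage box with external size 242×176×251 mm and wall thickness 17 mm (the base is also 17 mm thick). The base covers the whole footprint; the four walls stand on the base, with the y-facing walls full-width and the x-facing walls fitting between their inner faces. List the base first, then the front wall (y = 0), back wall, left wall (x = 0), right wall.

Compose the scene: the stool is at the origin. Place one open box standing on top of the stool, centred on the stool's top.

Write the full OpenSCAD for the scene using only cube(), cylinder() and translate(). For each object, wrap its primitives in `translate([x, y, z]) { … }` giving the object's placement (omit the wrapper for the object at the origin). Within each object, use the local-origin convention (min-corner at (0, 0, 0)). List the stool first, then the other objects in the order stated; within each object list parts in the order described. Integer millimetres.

translate([0, 0, 387]) cube([258, 340, 36]);
translate([22, 22, 0]) cylinder(h = 387, r = 22);
translate([236, 22, 0]) cylinder(h = 387, r = 22);
translate([22, 318, 0]) cylinder(h = 387, r = 22);
translate([236, 318, 0]) cylinder(h = 387, r = 22);
translate([8, 82, 423]) {
  cube([242, 176, 17]);
  translate([0, 0, 17]) cube([242, 17, 234]);
  translate([0, 159, 17]) cube([242, 17, 234]);
  translate([0, 17, 17]) cube([17, 142, 234]);
  translate([225, 17, 17]) cube([17, 142, 234]);
}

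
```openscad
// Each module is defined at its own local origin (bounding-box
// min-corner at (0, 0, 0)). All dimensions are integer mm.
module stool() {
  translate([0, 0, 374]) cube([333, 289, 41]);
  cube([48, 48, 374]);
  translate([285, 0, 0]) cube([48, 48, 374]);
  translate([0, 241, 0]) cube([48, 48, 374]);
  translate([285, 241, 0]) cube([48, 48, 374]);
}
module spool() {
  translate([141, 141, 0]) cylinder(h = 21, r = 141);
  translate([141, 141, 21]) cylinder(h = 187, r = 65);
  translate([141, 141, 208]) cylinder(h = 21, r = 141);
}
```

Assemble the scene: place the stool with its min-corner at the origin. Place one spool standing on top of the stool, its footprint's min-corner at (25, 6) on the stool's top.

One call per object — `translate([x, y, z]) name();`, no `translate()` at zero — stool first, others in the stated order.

stool();
translate([25, 6, 415]) spool();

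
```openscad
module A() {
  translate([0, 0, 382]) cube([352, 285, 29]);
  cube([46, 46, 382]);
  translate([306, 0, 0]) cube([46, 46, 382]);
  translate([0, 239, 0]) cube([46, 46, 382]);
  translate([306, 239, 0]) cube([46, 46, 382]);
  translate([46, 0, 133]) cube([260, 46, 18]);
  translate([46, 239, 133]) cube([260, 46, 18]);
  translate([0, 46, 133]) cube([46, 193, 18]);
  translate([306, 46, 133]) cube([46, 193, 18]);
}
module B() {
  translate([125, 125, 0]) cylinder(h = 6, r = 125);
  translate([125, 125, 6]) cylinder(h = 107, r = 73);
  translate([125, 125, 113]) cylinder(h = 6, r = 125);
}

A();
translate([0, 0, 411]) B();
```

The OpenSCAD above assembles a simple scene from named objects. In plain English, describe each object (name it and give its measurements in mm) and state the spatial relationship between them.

A is a simple wooden stool: a rectangular seat 352 mm (x) by 285 mm (y), 29 mm thick, top face at z = 411 mm, on four square legs, each 46×46 mm in cross-section. The legs rest on z = 0, each flush with a corner of the seat. Four stretchers, 46 mm wide and 18 mm tall, connect adjacent legs with their undersides at z = 133 mm, each running between the inner faces of the legs it joins and aligned with the legs' outer faces on the other axis.

B is a spool: two coaxial disc flanges of radius 125 mm and thickness 6 mm, joined by a core cylinder of radius 73 mm and height 107 mm. The lower flange rests on z = 0 and the three cylinders share a vertical axis.

The spool is on top of the stool.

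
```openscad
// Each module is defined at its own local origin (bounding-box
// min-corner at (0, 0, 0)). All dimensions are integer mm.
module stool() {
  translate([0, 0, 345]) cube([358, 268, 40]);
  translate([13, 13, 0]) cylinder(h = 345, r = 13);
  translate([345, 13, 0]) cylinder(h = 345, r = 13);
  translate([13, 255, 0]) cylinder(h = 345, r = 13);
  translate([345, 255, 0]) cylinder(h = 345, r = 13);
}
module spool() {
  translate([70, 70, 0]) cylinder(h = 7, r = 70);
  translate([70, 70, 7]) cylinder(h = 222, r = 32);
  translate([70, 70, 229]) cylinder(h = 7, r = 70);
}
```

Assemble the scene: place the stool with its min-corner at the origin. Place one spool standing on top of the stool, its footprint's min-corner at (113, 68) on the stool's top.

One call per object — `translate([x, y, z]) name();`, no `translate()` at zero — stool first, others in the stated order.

stool();
translate([113, 68, 385]) spool();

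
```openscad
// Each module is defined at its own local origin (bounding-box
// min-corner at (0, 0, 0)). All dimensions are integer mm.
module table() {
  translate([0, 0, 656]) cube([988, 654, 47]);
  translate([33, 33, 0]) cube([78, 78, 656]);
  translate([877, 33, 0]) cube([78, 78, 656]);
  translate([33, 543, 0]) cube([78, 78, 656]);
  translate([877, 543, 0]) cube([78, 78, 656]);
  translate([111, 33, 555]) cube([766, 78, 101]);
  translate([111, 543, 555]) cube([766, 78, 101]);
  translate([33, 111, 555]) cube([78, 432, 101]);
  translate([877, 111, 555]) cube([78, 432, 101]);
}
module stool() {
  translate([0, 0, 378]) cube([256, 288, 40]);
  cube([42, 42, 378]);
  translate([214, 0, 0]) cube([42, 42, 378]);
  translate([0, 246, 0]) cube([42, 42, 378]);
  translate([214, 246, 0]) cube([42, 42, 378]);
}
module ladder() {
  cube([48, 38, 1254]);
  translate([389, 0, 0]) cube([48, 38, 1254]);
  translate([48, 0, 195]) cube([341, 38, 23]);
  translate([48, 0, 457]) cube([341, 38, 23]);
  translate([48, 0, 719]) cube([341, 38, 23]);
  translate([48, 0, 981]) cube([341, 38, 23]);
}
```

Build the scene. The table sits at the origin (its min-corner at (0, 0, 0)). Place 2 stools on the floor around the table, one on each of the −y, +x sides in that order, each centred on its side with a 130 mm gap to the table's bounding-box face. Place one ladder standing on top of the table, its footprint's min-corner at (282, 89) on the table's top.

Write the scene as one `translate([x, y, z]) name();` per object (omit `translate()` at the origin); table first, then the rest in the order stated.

table();
translate([366, -418, 0]) stool();
translate([1118, 183, 0]) stool();
translate([282, 89, 703]) ladder();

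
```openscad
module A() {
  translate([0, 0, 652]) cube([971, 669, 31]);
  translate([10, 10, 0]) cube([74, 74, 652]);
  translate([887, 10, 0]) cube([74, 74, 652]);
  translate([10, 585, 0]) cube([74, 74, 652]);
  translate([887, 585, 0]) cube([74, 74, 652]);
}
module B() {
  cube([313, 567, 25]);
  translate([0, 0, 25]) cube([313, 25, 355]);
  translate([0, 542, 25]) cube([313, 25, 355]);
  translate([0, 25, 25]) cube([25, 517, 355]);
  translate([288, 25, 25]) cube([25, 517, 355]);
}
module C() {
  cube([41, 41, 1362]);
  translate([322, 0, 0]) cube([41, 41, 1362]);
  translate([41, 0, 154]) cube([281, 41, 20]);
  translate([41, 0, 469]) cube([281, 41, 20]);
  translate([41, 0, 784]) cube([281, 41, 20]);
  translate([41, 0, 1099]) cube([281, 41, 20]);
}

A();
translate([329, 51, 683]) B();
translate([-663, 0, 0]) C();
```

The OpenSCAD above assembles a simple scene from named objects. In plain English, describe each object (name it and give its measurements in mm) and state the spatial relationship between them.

A is a rectangular dining table. The top is 971×669×31 mm with its upper surface at z = 683 mm. It stands on four 74×74 mm square legs, each inset 10 mm from the nearest pair of top edges, running from the floor to the underside of the top.

B is an open-topped rectangular box: outside dimensions 313×567×380 mm, with a uniform wall and base thickness of 25 mm. The base is a full 313×567 slab on the floor; four walls sit on top of the base. The front and back walls (the −y and +y sides) span the full width; the two side walls fit between them.

C is a wooden ladder with two side rails of 41×41 mm section and 1362 mm height, set 363 mm apart overall. Between them run 4 rectangular rungs (41 mm deep, 20 mm thick), front faces flush with the rails' −y face. The bottom of the first rung is 154 mm above the floor and each subsequent rung is 315 mm higher than the one below.

The open box is on top of the table, centred. The ladder is on the floor beside the table on its −x side.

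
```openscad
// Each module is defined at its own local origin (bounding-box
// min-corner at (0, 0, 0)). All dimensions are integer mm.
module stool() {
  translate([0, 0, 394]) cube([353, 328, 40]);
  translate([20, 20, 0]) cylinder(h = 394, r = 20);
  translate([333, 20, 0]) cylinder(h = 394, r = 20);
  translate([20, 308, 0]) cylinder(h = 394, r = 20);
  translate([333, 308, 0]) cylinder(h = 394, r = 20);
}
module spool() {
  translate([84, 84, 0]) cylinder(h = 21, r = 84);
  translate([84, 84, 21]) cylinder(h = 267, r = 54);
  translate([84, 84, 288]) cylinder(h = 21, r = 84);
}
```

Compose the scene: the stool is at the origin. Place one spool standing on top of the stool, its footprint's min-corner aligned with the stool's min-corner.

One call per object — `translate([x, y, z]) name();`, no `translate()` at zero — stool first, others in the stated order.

stool();
translate([0, 0, 434]) spool();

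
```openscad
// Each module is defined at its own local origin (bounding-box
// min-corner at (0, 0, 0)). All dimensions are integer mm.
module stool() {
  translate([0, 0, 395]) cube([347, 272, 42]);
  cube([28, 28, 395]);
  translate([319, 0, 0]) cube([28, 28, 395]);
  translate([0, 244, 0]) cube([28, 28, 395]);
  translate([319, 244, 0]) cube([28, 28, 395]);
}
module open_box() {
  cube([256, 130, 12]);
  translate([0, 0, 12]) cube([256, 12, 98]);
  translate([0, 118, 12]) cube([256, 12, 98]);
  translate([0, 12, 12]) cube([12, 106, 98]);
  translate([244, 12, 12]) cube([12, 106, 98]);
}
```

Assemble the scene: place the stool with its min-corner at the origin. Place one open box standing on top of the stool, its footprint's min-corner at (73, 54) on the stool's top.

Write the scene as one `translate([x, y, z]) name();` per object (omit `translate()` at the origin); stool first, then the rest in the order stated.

stool();
translate([73, 54, 437]) open_box();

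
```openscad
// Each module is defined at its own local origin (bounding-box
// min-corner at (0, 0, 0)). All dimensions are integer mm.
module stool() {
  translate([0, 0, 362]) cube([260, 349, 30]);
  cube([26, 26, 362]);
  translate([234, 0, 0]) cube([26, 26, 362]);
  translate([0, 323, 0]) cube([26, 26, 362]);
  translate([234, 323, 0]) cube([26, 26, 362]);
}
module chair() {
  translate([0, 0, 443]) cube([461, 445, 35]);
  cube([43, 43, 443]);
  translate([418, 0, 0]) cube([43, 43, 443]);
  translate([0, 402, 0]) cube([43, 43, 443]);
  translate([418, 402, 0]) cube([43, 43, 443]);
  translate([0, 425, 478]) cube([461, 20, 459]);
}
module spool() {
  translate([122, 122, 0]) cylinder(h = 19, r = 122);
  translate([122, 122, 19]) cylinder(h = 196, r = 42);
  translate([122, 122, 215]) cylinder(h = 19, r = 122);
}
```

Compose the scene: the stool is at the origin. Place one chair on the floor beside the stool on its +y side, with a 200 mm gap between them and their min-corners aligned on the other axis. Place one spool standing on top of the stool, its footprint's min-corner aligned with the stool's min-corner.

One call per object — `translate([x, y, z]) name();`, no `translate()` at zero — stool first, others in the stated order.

stool();
translate([0, 549, 0]) chair();
translate([0, 0, 392]) spool();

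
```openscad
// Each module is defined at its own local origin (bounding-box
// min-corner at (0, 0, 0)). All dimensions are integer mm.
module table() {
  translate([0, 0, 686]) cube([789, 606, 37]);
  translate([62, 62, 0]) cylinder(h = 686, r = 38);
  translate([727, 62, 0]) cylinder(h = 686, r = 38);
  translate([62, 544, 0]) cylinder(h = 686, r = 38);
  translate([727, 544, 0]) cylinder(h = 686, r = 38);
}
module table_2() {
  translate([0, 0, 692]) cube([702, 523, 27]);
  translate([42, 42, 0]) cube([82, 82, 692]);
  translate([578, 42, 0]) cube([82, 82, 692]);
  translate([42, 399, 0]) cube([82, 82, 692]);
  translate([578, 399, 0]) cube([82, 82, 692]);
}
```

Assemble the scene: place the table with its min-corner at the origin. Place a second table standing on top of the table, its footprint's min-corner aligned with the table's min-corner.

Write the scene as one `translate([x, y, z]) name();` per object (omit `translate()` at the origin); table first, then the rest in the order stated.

table();
translate([0, 0, 723]) table_2();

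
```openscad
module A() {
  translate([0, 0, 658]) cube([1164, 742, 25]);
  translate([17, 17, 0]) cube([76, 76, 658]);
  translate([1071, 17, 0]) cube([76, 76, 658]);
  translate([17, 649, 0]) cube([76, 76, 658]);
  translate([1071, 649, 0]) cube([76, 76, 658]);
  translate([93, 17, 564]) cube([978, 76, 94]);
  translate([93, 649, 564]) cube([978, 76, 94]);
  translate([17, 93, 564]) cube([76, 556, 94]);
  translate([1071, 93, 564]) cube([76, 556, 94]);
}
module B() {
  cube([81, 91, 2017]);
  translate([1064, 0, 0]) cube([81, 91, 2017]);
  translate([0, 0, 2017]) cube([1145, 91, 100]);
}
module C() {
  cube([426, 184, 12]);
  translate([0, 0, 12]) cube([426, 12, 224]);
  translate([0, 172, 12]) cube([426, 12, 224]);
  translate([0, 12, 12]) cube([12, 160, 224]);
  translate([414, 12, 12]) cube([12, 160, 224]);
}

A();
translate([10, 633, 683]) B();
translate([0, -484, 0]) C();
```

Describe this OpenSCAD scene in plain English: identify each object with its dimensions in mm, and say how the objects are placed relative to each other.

A is a table with a 1164×742 mm rectangular top, 25 mm thick, top surface at z = 683 mm, supported by four 76×76 mm square legs, each inset 17 mm from the nearest pair of top edges, running from the floor. Four apron rails, 76 mm thick and 94 mm tall, run between adjacent legs with their top edges flush with the underside of the top and their outer faces flush with the legs' outer faces.

B is a rectangular door frame: two vertical jambs of 81×91 mm section, 2017 mm tall, with a clear opening 983 mm wide between their inner faces. A header 100 mm tall and 91 mm deep lies on top of the jambs and spans the full outside width.

C is an open-topped rectangular box: outside dimensions 426×184×236 mm, with a uniform wall and base thickness of 12 mm. The base is a full 426×184 slab on the floor; four walls sit on top of the base. The front and back walls (the −y and +y sides) span the full width; the two side walls fit between them.

The door frame is on top of the table. The open box is on the floor beside the table on its −y side.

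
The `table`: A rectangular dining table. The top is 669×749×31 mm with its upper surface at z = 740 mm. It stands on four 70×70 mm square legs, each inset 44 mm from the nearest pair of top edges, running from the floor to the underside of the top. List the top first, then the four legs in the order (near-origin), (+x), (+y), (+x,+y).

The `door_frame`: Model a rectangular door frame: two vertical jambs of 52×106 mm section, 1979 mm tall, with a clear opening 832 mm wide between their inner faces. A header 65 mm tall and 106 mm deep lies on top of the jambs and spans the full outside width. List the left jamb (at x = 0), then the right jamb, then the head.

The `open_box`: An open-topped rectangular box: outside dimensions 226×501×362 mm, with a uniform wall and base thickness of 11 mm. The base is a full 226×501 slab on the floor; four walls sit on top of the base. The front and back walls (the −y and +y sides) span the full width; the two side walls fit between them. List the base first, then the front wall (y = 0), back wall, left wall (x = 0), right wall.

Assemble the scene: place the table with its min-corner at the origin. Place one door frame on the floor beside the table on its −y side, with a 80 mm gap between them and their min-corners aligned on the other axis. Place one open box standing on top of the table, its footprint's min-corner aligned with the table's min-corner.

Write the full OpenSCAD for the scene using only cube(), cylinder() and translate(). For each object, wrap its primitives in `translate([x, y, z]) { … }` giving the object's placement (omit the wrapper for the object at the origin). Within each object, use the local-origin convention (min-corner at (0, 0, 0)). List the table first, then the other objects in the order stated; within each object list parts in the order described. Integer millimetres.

translate([0, 0, 709]) cube([669, 749, 31]);
translate([44, 44, 0]) cube([70, 70, 709]);
translate([555, 44, 0]) cube([70, 70, 709]);
translate([44, 635, 0]) cube([70, 70, 709]);
translate([555, 635, 0]) cube([70, 70, 709]);
translate([0, -186, 0]) {
  cube([52, 106, 1979]);
  translate([884, 0, 0]) cube([52, 106, 1979]);
  translate([0, 0, 1979]) cube([936, 106, 65]);
}
translate([0, 0, 740]) {
  cube([226, 501, 11]);
  translate([0, 0, 11]) cube([226, 11, 351]);
  translate([0, 490, 11]) cube([226, 11, 351]);
  translate([0, 11, 11]) cube([11, 479, 351]);
  translate([215, 11, 11]) cube([11, 479, 351]);
}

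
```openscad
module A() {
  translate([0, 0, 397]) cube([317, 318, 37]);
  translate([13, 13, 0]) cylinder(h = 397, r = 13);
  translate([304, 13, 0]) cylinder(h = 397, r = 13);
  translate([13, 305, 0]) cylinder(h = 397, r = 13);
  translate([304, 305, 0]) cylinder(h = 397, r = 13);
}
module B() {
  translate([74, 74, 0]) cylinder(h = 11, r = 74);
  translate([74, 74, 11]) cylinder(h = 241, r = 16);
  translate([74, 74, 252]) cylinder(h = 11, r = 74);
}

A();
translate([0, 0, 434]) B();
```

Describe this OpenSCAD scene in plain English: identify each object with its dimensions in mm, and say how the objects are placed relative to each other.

A is a four-legged stool. The seat is 317×318 mm, 37 mm thick, top at z = 434 mm. It stands on four round legs, each 26 mm in diameter, from z = 0 to the seat underside, each leg's axis is inset half a diameter from the nearest pair of seat edges (so the leg's bounding box is flush with the corner).

B is a spool: two coaxial disc flanges of radius 74 mm and thickness 11 mm, joined by a core cylinder of radius 16 mm and height 241 mm. The lower flange rests on z = 0 and the three cylinders share a vertical axis.

The spool is on top of the stool.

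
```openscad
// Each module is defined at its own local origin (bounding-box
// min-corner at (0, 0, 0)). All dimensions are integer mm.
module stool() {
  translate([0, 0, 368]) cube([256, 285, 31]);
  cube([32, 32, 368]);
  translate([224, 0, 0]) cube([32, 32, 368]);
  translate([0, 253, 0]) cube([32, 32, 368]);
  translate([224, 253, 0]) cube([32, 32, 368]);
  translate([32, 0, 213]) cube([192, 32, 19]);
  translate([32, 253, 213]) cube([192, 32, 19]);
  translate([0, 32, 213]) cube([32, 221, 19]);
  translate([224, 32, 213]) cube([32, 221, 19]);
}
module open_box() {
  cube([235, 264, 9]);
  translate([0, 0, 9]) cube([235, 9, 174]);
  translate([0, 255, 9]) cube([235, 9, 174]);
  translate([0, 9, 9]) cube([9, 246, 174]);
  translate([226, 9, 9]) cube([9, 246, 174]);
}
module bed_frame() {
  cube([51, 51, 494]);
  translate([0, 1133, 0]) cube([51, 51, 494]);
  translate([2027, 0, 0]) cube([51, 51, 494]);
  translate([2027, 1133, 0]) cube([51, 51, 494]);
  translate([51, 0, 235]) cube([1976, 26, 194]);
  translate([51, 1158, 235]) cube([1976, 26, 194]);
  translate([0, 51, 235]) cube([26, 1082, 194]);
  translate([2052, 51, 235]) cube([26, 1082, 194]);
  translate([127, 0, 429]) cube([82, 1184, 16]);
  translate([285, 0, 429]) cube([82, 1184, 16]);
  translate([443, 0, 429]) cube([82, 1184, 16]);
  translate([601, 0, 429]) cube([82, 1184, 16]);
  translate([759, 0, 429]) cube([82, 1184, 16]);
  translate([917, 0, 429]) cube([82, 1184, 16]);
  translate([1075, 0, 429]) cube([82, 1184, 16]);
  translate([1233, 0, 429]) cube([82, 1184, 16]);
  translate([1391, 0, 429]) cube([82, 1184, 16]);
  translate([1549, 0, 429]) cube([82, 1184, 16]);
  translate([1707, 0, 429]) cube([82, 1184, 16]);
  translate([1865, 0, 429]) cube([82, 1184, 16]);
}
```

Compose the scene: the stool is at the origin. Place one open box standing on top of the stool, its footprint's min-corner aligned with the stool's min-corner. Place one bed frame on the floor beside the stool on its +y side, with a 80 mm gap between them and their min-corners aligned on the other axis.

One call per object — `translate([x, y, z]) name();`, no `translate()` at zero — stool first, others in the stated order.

stool();
translate([0, 0, 399]) open_box();
translate([0, 365, 0]) bed_frame();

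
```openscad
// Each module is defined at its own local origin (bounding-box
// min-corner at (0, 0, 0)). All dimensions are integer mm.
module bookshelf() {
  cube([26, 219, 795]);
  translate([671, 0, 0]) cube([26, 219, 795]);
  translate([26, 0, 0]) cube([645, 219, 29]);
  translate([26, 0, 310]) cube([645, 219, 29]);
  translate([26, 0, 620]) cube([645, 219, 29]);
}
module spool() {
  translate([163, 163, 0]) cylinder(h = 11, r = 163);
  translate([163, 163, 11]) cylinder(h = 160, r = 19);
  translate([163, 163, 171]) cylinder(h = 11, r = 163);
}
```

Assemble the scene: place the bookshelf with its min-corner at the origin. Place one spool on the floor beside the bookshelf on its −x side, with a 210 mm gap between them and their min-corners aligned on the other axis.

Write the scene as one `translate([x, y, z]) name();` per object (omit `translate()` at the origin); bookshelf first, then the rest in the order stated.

bookshelf();
translate([-536, 0, 0]) spool();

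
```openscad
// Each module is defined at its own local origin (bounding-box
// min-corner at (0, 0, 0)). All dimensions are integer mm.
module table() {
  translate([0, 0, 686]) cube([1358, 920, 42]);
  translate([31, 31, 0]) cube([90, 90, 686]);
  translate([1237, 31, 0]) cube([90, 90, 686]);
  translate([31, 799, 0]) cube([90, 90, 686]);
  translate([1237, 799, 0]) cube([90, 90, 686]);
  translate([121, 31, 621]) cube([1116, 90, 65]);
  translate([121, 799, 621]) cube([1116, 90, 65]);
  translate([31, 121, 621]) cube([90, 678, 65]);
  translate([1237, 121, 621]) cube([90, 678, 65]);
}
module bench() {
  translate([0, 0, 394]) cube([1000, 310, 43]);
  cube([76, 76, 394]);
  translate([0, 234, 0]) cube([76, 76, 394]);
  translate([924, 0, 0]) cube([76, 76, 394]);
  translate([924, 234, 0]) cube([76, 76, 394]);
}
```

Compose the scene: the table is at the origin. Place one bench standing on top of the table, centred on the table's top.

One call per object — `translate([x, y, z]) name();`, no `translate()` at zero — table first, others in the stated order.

table();
translate([179, 305, 728]) bench();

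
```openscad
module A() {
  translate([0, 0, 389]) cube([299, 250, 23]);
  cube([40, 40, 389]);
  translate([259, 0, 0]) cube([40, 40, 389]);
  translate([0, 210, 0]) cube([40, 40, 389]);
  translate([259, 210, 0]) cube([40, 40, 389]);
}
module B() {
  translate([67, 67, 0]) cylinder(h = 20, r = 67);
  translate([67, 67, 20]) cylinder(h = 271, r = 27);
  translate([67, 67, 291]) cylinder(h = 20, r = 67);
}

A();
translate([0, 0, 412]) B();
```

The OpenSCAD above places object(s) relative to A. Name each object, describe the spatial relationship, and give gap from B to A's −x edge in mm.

The spool's min-x is at 0; the stool's min-x is 0; gap = 0 mm.

A is a stool. B is a spool. The spool is on top of the stool. The gap from the spool to the stool's −x edge is 0 mm.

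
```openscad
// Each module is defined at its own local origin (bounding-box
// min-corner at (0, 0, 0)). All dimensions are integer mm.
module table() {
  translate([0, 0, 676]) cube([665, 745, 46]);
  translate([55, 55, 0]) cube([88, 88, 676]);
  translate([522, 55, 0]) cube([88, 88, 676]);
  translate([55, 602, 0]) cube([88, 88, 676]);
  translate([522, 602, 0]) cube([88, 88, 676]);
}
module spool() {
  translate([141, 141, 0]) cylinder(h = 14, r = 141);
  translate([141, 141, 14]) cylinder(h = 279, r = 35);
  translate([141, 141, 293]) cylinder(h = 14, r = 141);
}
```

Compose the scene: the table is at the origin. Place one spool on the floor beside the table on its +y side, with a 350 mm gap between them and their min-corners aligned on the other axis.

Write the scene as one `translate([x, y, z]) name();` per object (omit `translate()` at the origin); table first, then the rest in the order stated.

table();
translate([0, 1095, 0]) spool();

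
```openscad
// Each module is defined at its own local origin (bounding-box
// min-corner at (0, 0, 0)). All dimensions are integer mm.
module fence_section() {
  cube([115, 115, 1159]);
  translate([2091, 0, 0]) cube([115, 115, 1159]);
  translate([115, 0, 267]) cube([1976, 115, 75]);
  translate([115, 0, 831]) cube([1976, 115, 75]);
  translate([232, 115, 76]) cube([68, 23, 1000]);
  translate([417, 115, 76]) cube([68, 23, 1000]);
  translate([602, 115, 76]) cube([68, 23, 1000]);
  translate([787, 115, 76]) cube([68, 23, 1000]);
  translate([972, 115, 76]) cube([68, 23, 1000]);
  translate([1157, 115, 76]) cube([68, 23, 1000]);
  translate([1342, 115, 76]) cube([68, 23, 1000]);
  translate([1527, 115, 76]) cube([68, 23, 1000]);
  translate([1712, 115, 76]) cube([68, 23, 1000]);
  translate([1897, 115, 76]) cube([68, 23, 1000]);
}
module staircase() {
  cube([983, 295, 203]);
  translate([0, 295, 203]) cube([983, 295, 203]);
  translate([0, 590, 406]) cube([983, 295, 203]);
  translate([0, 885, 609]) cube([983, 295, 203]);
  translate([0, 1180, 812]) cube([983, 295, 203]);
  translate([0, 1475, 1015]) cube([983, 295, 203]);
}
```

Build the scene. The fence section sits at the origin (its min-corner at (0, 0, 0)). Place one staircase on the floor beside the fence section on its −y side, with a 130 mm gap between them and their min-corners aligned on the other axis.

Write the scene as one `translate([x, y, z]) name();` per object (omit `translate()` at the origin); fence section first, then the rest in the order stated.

fence_section();
translate([0, -1900, 0]) staircase();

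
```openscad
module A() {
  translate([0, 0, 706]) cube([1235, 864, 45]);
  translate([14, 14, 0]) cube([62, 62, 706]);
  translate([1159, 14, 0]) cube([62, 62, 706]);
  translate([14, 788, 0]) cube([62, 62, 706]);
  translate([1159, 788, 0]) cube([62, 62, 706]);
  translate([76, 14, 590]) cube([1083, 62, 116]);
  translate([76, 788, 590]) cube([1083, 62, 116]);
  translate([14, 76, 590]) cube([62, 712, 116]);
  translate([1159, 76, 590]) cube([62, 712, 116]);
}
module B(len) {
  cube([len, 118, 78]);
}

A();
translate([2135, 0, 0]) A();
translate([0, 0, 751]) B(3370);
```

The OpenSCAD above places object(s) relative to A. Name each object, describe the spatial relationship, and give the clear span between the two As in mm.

Second table starts at x = 2135; first ends at x = 1235; clear span = 2135 − 1235 = 900 mm.

A is a table. B is a beam. A beam spans the tops of two tables. The clear span between the two tables is 900 mm.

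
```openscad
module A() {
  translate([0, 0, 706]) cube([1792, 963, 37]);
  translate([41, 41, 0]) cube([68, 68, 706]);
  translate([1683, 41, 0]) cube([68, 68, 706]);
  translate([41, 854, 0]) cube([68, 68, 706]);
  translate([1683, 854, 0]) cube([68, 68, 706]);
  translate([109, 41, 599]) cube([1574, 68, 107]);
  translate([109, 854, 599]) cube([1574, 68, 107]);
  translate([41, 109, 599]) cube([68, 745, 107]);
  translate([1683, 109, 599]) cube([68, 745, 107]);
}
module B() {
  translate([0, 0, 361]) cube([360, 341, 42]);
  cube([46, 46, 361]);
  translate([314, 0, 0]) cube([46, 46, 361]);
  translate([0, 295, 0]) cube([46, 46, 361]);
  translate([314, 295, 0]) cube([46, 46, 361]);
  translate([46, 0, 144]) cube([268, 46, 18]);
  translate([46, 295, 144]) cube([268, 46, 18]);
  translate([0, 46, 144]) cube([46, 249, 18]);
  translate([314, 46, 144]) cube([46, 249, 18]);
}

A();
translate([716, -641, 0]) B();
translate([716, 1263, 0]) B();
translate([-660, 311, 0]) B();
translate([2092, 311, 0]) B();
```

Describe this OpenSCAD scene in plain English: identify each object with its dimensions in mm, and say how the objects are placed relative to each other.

A is a rectangular dining table. The top is 1792×963×37 mm with its upper surface at z = 743 mm. It stands on four 68×68 mm square legs, each inset 41 mm from the nearest pair of top edges, running from the floor to the underside of the top. Four apron rails, 68 mm thick and 107 mm tall, run between adjacent legs with their top edges flush with the underside of the top and their outer faces flush with the legs' outer faces.

B is a four-legged stool. The seat is a 360×341×42 mm slab whose top surface is at z = 403 mm; four square legs, each 46×46 mm in cross-section, run from the floor (z = 0) to the underside of the seat, each flush with a corner of the seat. Four stretchers, 46 mm wide and 18 mm tall, connect adjacent legs with their undersides at z = 144 mm, each running between the inner faces of the legs it joins and aligned with the legs' outer faces on the other axis.

Four stools sit around the table at the −y, +y, −x, +x sides.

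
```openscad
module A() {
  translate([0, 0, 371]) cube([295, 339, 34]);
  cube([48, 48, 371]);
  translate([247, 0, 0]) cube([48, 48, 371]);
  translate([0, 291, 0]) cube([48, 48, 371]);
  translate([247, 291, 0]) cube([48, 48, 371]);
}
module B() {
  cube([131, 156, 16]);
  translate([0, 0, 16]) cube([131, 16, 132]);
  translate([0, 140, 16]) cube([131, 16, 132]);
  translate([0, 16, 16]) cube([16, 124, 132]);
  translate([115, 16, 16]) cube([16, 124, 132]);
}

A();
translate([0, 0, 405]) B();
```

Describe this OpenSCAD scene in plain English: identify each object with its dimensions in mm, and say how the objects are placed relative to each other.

A is a four-legged stool. The seat is 295×339 mm, 34 mm thick, top at z = 405 mm. It stands on four square legs, each 48×48 mm in cross-section, from z = 0 to the seat underside, each flush with a corner of the seat.

B is an open-topped rectangular box: outside dimensions 131×156×148 mm, with a uniform wall and base thickness of 16 mm. The base is a full 131×156 slab on the floor; four walls sit on top of the base. The front and back walls (the −y and +y sides) span the full width; the two side walls fit between them.

The open box is on top of the stool.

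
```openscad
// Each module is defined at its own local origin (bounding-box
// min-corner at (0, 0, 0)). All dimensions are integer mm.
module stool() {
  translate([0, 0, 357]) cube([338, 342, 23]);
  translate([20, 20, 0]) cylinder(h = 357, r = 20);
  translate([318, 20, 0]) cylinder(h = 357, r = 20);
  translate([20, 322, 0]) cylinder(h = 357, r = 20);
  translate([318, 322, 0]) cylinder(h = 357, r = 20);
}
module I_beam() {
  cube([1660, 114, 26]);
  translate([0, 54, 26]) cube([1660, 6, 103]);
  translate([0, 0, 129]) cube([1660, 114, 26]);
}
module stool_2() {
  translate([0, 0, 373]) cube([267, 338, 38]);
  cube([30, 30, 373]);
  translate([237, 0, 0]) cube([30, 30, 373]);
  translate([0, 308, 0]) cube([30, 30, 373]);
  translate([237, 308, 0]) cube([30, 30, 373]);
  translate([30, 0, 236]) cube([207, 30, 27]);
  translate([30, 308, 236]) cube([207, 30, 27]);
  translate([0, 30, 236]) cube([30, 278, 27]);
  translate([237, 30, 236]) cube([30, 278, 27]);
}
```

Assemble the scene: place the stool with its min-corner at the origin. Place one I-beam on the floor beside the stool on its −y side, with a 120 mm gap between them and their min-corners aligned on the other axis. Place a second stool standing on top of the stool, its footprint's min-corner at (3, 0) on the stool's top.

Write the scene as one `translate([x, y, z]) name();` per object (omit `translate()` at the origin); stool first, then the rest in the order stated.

stool();
translate([0, -234, 0]) I_beam();
translate([3, 0, 380]) stool_2();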